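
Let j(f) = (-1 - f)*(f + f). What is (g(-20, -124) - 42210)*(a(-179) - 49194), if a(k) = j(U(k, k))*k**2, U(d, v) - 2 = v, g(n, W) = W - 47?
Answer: 84606531997698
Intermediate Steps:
g(n, W) = -47 + W
U(d, v) = 2 + v
j(f) = 2*f*(-1 - f) (j(f) = (-1 - f)*(2*f) = 2*f*(-1 - f))
a(k) = -2*k**2*(2 + k)*(3 + k) (a(k) = (-2*(2 + k)*(1 + (2 + k)))*k**2 = (-2*(2 + k)*(3 + k))*k**2 = -2*k**2*(2 + k)*(3 + k))
(g(-20, -124) - 42210)*(a(-179) - 49194) = ((-47 - 124) - 42210)*(-2*(-179)**2*(2 - 179)*(3 - 179) - 49194) = (-171 - 42210)*(-2*32041*(-177)*(-176) - 49194) = -42381*(-1996282464 - 49194) = -42381*(-1996331658) = 84606531997698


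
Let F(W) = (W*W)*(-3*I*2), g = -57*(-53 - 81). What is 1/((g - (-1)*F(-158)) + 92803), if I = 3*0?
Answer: 1/100441 ≈ 9.9561e-6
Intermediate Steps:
I = 0
g = 7638 (g = -57*(-134) = 7638)
F(W) = 0 (F(W) = (W*W)*(-3*0*2) = W**2*(0*2) = W**2*0 = 0)
1/((g - (-1)*F(-158)) + 92803) = 1/((7638 - (-1)*0) + 92803) = 1/((7638 - 1*0) + 92803) = 1/((7638 + 0) + 92803) = 1/(7638 + 92803) = 1/100441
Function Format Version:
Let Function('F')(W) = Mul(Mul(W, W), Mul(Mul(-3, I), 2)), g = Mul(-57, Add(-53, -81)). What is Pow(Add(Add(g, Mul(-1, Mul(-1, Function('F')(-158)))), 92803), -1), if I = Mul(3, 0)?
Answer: Rational(1, 100441) ≈ 9.9561e-6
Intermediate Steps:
I = 0
g = 7638 (g = Mul(-57, -134) = 7638)
Function('F')(W) = 0 (Function('F')(W) = Mul(Mul(W, W), Mul(Mul(-3, 0), 2)) = Mul(Pow(W, 2), Mul(0, 2)) = Mul(Pow(W, 2), 0) = 0)
Pow(Add(Add(g, Mul(-1, Mul(-1, Function('F')(-158)))), 92803), -1) = Pow(Add(Add(7638, Mul(-1, Mul(-1, 0))), 92803), -1) = Pow(Add(Add(7638, Mul(-1, 0)), 92803), -1) = Pow(Add(Add(7638, 0), 92803), -1) = Pow(Add(7638, 92803), -1) = Pow(100441, -1) = Rational(1, 100441)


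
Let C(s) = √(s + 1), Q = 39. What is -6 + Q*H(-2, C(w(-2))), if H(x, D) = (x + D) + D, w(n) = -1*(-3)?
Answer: 72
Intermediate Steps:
w(n) = 3
C(s) = √(1 + s)
H(x, D) = x + 2*D (H(x, D) = (D + x) + D = x + 2*D)
-6 + Q*H(-2, C(w(-2))) = -6 + 39*(-2 + 2*√(1 + 3)) = -6 + 39*(-2 + 2*√4) = -6 + 39*(-2 + 2*2) = -6 + 39*(-2 + 4) = -6 + 39*2 = -6 + 78 = 72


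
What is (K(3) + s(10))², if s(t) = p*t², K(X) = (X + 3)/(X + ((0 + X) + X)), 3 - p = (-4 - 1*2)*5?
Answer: 98049604/9 ≈ 1.0894e+7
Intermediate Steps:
p = 33 (p = 3 - (-4 - 1*2)*5 = 3 - (-4 - 2)*5 = 3 - (-6)*5 = 3 - 1*(-30) = 3 + 30 = 33)
K(X) = (3 + X)/(3*X) (K(X) = (3 + X)/(X + (X + X)) = (3 + X)/(X + 2*X) = (3 + X)/((3*X)) = (3 + X)*(1/(3*X)) = (3 + X)/(3*X))
s(t) = 33*t²
(K(3) + s(10))² = ((⅓)*(3 + 3)/3 + 33*10²)² = ((⅓)*(⅓)*6 + 33*100)² = (⅔ + 3300)² = (9902/3)² = 98049604/9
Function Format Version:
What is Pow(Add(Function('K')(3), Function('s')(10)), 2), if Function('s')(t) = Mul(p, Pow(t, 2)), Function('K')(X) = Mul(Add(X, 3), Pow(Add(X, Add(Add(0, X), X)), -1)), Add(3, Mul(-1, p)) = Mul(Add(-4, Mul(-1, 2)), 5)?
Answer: Rational(98049604, 9) ≈ 1.0894e+7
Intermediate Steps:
p = 33 (p = Add(3, Mul(-1, Mul(Add(-4, Mul(-1, 2)), 5))) = Add(3, Mul(-1, Mul(Add(-4, -2), 5))) = Add(3, Mul(-1, Mul(-6, 5))) = Add(3, Mul(-1, -30)) = Add(3, 30) = 33)
Function('K')(X) = Mul(Rational(1, 3), Pow(X, -1), Add(3, X)) (Function('K')(X) = Mul(Add(3, X), Pow(Add(X, Add(X, X)), -1)) = Mul(Add(3, X), Pow(Add(X, Mul(2, X)), -1)) = Mul(Add(3, X), Pow(Mul(3, X), -1)) = Mul(Add(3, X), Mul(Rational(1, 3), Pow(X, -1))) = Mul(Rational(1, 3), Pow(X, -1), Add(3, X)))
Function('s')(t) = Mul(33, Pow(t, 2))
Pow(Add(Function('K')(3), Function('s')(10)), 2) = Pow(Add(Mul(Rational(1, 3), Pow(3, -1), Add(3, 3)), Mul(33, Pow(10, 2))), 2) = Pow(Add(Mul(Rational(1, 3), Rational(1, 3), 6), Mul(33, 100)), 2) = Pow(Add(Rational(2, 3), 3300), 2) = Pow(Rational(9902, 3), 2) = Rational(98049604, 9)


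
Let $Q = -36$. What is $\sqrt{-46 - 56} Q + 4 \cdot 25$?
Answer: $100 - 36 i \sqrt{102} \approx 100.0 - 363.58 i$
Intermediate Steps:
$\sqrt{-46 - 56} Q + 4 \cdot 25 = \sqrt{-46 - 56} \left(-36\right) + 4 \cdot 25 = \sqrt{-102} \left(-36\right) + 100 = i \sqrt{102} \left(-36\right) + 100 = - 36 i \sqrt{102} + 100 = 100 - 36 i \sqrt{102}$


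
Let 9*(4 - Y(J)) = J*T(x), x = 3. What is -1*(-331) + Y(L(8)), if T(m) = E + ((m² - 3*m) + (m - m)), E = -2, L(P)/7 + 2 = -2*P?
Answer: 307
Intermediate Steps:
L(P) = -14 - 14*P (L(P) = -14 + 7*(-2*P) = -14 - 14*P)
T(m) = -2 + m² - 3*m (T(m) = -2 + ((m² - 3*m) + (m - m)) = -2 + ((m² - 3*m) + 0) = -2 + (m² - 3*m) = -2 + m² - 3*m)
Y(J) = 4 + 2*J/9 (Y(J) = 4 - J*(-2 + 3² - 3*3)/9 = 4 - J*(-2 + 9 - 9)/9 = 4 - J*(-2)/9 = 4 - (-2)*J/9 = 4 + 2*J/9)
-1*(-331) + Y(L(8)) = -1*(-331) + (4 + 2*(-14 - 14*8)/9) = 331 + (4 + 2*(-14 - 112)/9) = 331 + (4 + (2/9)*(-126)) = 331 + (4 - 28) = 331 - 24 = 307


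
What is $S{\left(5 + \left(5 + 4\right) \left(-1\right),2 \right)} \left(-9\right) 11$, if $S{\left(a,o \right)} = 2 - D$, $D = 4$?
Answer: $198$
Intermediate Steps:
$S{\left(a,o \right)} = -2$ ($S{\left(a,o \right)} = 2 - 4 = -2$)
$S{\left(5 + \left(5 + 4\right) \left(-1\right),2 \right)} \left(-9\right) 11 = \left(-2\right) \left(-9\right) 11 = 18 \cdot 11 = 198$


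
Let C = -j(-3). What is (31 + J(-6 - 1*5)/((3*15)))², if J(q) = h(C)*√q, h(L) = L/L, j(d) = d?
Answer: (1395 + I*√11)²/2025 ≈ 960.99 + 4.5696*I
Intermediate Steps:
C = 3 (C = -1*(-3) = 3)
h(L) = 1
J(q) = √q (J(q) = 1*√q = √q)
(31 + J(-6 - 1*5)/((3*15)))² = (31 + √(-6 - 1*5)/((3*15)))² = (31 + √(-6 - 5)/45)² = (31 + √(-11)*(1/45))² = (31 + (I*√11)*(1/45))² = (31 + I*√11/45)²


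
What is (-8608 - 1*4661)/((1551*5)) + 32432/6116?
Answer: 1290583/359315 ≈ 3.5918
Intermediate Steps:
(-8608 - 1*4661)/((1551*5)) + 32432/6116 = (-8608 - 4661)/7755 + 32432*(1/6116) = -13269*1/7755 + 8108/1529 = -4423/2585 + 8108/1529 = 1290583/359315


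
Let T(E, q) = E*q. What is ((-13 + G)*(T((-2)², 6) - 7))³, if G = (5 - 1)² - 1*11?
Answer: -2515456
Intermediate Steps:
G = 5 (G = 4² - 11 = 16 - 11 = 5)
((-13 + G)*(T((-2)², 6) - 7))³ = ((-13 + 5)*((-2)²*6 - 7))³ = (-8*(4*6 - 7))³ = (-8*(24 - 7))³ = (-8*17)³ = (-136)³ = -2515456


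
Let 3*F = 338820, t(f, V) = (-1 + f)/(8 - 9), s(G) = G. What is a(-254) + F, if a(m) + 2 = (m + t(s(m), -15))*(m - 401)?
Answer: 112283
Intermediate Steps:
t(f, V) = 1 - f (t(f, V) = (-1 + f)/(-1) = (-1 + f)*(-1) = 1 - f)
F = 112940 (F = (1/3)*338820 = 112940)
a(m) = -403 + m (a(m) = -2 + (m + (1 - m))*(m - 401) = -2 + 1*(-401 + m) = -2 + (-401 + m) = -403 + m)
a(-254) + F = (-403 - 254) + 112940 = -657 + 112940 = 112283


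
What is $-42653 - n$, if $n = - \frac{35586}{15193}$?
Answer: $- \frac{647991443}{15193} \approx -42651.0$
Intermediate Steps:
$n = - \frac{35586}{15193}$ ($n = \left(-35586\right) \frac{1}{15193} = - \frac{35586}{15193} \approx -2.3423$)
$-42653 - n = -42653 - - \frac{35586}{15193} = -42653 + \frac{35586}{15193} = - \frac{647991443}{15193}$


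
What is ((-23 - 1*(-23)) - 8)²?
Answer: 64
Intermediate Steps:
((-23 - 1*(-23)) - 8)² = ((-23 + 23) - 8)² = (0 - 8)² = (-8)² = 64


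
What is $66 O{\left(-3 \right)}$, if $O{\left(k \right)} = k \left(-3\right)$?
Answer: $594$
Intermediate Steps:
$O{\left(k \right)} = - 3 k$
$66 O{\left(-3 \right)} = 66 \left(\left(-3\right) \left(-3\right)\right) = 66 \cdot 9 = 594$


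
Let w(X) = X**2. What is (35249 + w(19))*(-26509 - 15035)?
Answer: -1479381840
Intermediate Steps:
(35249 + w(19))*(-26509 - 15035) = (35249 + 19**2)*(-26509 - 15035) = (35249 + 361)*(-41544) = 35610*(-41544) = -1479381840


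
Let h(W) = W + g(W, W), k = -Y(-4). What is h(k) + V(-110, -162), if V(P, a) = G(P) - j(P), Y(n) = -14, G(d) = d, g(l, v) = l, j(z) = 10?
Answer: -92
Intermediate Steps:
k = 14 (k = -1*(-14) = 14)
h(W) = 2*W (h(W) = W + W = 2*W)
V(P, a) = -10 + P (V(P, a) = P - 1*10 = P - 10 = -10 + P)
h(k) + V(-110, -162) = 2*14 + (-10 - 110) = 28 - 120 = -92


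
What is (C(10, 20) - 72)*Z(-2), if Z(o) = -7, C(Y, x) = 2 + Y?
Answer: 420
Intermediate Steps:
(C(10, 20) - 72)*Z(-2) = ((2 + 10) - 72)*(-7) = (12 - 72)*(-7) = -60*(-7) = 420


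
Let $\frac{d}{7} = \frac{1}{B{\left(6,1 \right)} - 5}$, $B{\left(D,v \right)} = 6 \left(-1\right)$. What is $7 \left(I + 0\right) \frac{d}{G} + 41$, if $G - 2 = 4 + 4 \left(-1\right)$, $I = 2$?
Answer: $\frac{402}{11} \approx 36.545$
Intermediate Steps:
$B{\left(D,v \right)} = -6$
$d = - \frac{7}{11}$ ($d = \frac{7}{-6 - 5} = \frac{7}{-11} = 7 \left(- \frac{1}{11}\right) = - \frac{7}{11} \approx -0.63636$)
$G = 2$ ($G = 2 + \left(4 + 4 \left(-1\right)\right) = 2 + \left(4 - 4\right) = 2 + 0 = 2$)
$7 \left(I + 0\right) \frac{d}{G} + 41 = 7 \left(2 + 0\right) \left(- \frac{7}{11 \cdot 2}\right) + 41 = 7 \cdot 2 \left(\left(- \frac{7}{11}\right) \frac{1}{2}\right) + 41 = 7 \cdot 2 \left(- \frac{7}{22}\right) + 41 = 7 \left(- \frac{7}{11}\right) + 41 = - \frac{49}{11} + 41 = \frac{402}{11}$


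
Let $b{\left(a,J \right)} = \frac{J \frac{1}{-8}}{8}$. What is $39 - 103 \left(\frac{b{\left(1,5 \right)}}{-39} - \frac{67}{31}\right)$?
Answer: $\frac{20226595}{77376} \approx 261.41$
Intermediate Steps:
$b{\left(a,J \right)} = - \frac{J}{64}$ ($b{\left(a,J \right)} = J \left(- \frac{1}{8}\right) \frac{1}{8} = - \frac{J}{8} \cdot \frac{1}{8} = - \frac{J}{64}$)
$39 - 103 \left(\frac{b{\left(1,5 \right)}}{-39} - \frac{67}{31}\right) = 39 - 103 \left(\frac{\left(- \frac{1}{64}\right) 5}{-39} - \frac{67}{31}\right) = 39 - 103 \left(\left(- \frac{5}{64}\right) \left(- \frac{1}{39}\right) - \frac{67}{31}\right) = 39 - 103 \left(\frac{5}{2496} - \frac{67}{31}\right) = 39 - - \frac{17208931}{77376} = 39 + \frac{17208931}{77376} = \frac{20226595}{77376}$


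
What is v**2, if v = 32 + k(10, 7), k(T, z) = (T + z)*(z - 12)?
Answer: 2809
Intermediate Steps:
k(T, z) = (-12 + z)*(T + z) (k(T, z) = (T + z)*(-12 + z) = (-12 + z)*(T + z))
v = -53 (v = 32 + (7**2 - 12*10 - 12*7 + 10*7) = 32 + (49 - 120 - 84 + 70) = 32 - 85 = -53)
v**2 = (-53)**2 = 2809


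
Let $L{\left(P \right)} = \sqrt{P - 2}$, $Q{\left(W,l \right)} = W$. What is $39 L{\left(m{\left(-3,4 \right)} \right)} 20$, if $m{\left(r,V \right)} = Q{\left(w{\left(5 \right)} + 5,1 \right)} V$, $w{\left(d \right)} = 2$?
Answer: $780 \sqrt{26} \approx 3977.2$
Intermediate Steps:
$m{\left(r,V \right)} = 7 V$ ($m{\left(r,V \right)} = \left(2 + 5\right) V = 7 V$)
$L{\left(P \right)} = \sqrt{-2 + P}$
$39 L{\left(m{\left(-3,4 \right)} \right)} 20 = 39 \sqrt{-2 + 7 \cdot 4} \cdot 20 = 39 \sqrt{-2 + 28} \cdot 20 = 39 \sqrt{26} \cdot 20 = 780 \sqrt{26}$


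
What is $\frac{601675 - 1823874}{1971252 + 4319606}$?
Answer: $- \frac{1222199}{6290858} \approx -0.19428$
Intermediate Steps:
$\frac{601675 - 1823874}{1971252 + 4319606} = \frac{601675 - 1823874}{6290858} = \left(-1222199\right) \frac{1}{6290858} = - \frac{1222199}{6290858}$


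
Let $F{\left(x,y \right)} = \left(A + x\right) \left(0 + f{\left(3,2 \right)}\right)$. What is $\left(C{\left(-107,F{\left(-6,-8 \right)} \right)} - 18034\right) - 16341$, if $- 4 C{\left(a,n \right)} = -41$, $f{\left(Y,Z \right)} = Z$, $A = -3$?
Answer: $- \frac{137459}{4} \approx -34365.0$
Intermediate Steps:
$F{\left(x,y \right)} = -6 + 2 x$ ($F{\left(x,y \right)} = \left(-3 + x\right) \left(0 + 2\right) = \left(-3 + x\right) 2 = -6 + 2 x$)
$C{\left(a,n \right)} = \frac{41}{4}$ ($C{\left(a,n \right)} = \left(- \frac{1}{4}\right) \left(-41\right) = \frac{41}{4}$)
$\left(C{\left(-107,F{\left(-6,-8 \right)} \right)} - 18034\right) - 16341 = \left(\frac{41}{4} - 18034\right) - 16341 = - \frac{72095}{4} - 16341 = - \frac{137459}{4}$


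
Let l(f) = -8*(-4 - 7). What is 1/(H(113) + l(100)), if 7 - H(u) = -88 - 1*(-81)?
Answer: 1/102 ≈ 0.0098039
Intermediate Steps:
l(f) = 88 (l(f) = -8*(-11) = 88)
H(u) = 14 (H(u) = 7 - (-88 - 1*(-81)) = 7 - (-88 + 81) = 7 - 1*(-7) = 7 + 7 = 14)
1/(H(113) + l(100)) = 1/(14 + 88) = 1/102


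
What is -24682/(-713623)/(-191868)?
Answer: -12341/68460708882 ≈ -1.8026e-7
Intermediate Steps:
-24682/(-713623)/(-191868) = -24682*(-1/713623)*(-1/191868) = (24682/713623)*(-1/191868) = -12341/68460708882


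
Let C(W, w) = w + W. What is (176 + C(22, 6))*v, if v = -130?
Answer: -26520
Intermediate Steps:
C(W, w) = W + w
(176 + C(22, 6))*v = (176 + (22 + 6))*(-130) = (176 + 28)*(-130) = 204*(-130) = -26520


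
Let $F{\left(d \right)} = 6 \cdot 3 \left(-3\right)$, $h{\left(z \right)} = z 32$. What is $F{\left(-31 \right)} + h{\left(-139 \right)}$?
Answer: $-4502$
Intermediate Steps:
$h{\left(z \right)} = 32 z$
$F{\left(d \right)} = -54$ ($F{\left(d \right)} = 18 \left(-3\right) = -54$)
$F{\left(-31 \right)} + h{\left(-139 \right)} = -54 + 32 \left(-139\right) = -54 - 4448 = -4502$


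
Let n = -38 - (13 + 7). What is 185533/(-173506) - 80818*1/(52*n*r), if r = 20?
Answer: 707764337/2616470480 ≈ 0.27050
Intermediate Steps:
n = -58 (n = -38 - 1*20 = -38 - 20 = -58)
185533/(-173506) - 80818*1/(52*n*r) = 185533/(-173506) - 80818/(-58*20*52) = 185533*(-1/173506) - 80818/((-1160*52)) = -185533/173506 - 80818/(-60320) = -185533/173506 - 80818*(-1/60320) = -185533/173506 + 40409/30160 = 707764337/2616470480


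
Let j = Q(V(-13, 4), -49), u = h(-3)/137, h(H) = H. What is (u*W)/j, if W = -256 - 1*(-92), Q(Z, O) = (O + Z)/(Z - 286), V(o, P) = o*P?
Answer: 166296/13837 ≈ 12.018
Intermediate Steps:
V(o, P) = P*o
Q(Z, O) = (O + Z)/(-286 + Z)
u = -3/137 ≈ -0.021898
j = 101/338 (j = (-49 + 4*(-13))/(-286 + 4*(-13)) = (-49 - 52)/(-286 - 52) = -101/(-338) = -1/338*(-101) = 101/338 ≈ 0.29882)
W = -164 (W = -256 + 92 = -164)
(u*W)/j = (-3/137*(-164))/(101/338) = (492/137)*(338/101) = 166296/13837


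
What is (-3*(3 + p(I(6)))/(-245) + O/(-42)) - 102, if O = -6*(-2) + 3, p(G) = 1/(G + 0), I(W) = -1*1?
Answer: -50143/490 ≈ -102.33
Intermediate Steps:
I(W) = -1
p(G) = 1/G
O = 15 (O = 12 + 3 = 15)
(-3*(3 + p(I(6)))/(-245) + O/(-42)) - 102 = (-3*(3 + 1/(-1))/(-245) + 15/(-42)) - 102 = (-3*(3 - 1)*(-1/245) + 15*(-1/42)) - 102 = (-3*2*(-1/245) - 5/14) - 102 = (-6*(-1/245) - 5/14) - 102 = (6/245 - 5/14) - 102 = -163/490 - 102 = -50143/490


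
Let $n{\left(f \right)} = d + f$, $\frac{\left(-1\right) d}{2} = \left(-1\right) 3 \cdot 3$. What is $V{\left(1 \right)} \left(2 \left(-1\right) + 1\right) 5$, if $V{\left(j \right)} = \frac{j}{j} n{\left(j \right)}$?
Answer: $-95$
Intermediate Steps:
$d = 18$ ($d = - 2 \left(-1\right) 3 \cdot 3 = - 2 \left(\left(-3\right) 3\right) = \left(-2\right) \left(-9\right) = 18$)
$n{\left(f \right)} = 18 + f$
$V{\left(j \right)} = 18 + j$ ($V{\left(j \right)} = \frac{j}{j} \left(18 + j\right) = 1 \left(18 + j\right) = 18 + j$)
$V{\left(1 \right)} \left(2 \left(-1\right) + 1\right) 5 = \left(18 + 1\right) \left(2 \left(-1\right) + 1\right) 5 = 19 \left(-2 + 1\right) 5 = 19 \left(-1\right) 5 = \left(-19\right) 5 = -95$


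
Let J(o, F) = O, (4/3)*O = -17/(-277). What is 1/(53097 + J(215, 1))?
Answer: 1108/58831527 ≈ 1.8833e-5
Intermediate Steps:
O = 51/1108 (O = 3*(-17/(-277))/4 = 3*(-17*(-1/277))/4 = (¾)*(17/277) = 51/1108 ≈ 0.046029)
J(o, F) = 51/1108
1/(53097 + J(215, 1)) = 1/(53097 + 51/1108) = 1/(58831527/1108) = 1108/58831527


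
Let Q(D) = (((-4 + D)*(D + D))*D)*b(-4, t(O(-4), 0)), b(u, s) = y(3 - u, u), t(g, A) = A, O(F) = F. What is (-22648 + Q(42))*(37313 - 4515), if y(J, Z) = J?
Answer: 30036408400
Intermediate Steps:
b(u, s) = 3 - u
Q(D) = 14*D²*(-4 + D) (Q(D) = (((-4 + D)*(D + D))*D)*(3 - 1*(-4)) = (((-4 + D)*(2*D))*D)*(3 + 4) = ((2*D*(-4 + D))*D)*7 = (2*D²*(-4 + D))*7 = 14*D²*(-4 + D))
(-22648 + Q(42))*(37313 - 4515) = (-22648 + 14*42²*(-4 + 42))*(37313 - 4515) = (-22648 + 14*1764*38)*32798 = (-22648 + 938448)*32798 = 915800*32798 = 30036408400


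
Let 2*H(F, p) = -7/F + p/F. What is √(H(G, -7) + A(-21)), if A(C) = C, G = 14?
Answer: I*√86/2 ≈ 4.6368*I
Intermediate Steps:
H(F, p) = -7/(2*F) + p/(2*F) (H(F, p) = (-7/F + p/F)/2 = -7/(2*F) + p/(2*F))
√(H(G, -7) + A(-21)) = √((½)*(-7 - 7)/14 - 21) = √((½)*(1/14)*(-14) - 21) = √(-½ - 21) = √(-43/2) = I*√86/2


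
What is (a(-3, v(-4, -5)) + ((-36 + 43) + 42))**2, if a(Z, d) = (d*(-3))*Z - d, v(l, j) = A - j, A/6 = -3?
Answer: 3025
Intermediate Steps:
A = -18 (A = 6*(-3) = -18)
v(l, j) = -18 - j
a(Z, d) = -d - 3*Z*d (a(Z, d) = (-3*d)*Z - d = -3*Z*d - d = -d - 3*Z*d)
(a(-3, v(-4, -5)) + ((-36 + 43) + 42))**2 = (-(-18 - 1*(-5))*(1 + 3*(-3)) + ((-36 + 43) + 42))**2 = (-(-18 + 5)*(1 - 9) + (7 + 42))**2 = (-1*(-13)*(-8) + 49)**2 = (-104 + 49)**2 = (-55)**2 = 3025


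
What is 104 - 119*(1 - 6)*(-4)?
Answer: -2276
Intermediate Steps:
104 - 119*(1 - 6)*(-4) = 104 - (-595)*(-4) = 104 - 119*20 = 104 - 2380 = -2276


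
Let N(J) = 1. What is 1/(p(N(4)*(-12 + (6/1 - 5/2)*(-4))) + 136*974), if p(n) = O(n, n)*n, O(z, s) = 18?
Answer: 1/131996 ≈ 7.5760e-6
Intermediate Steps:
p(n) = 18*n
1/(p(N(4)*(-12 + (6/1 - 5/2)*(-4))) + 136*974) = 1/(18*(1*(-12 + (6/1 - 5/2)*(-4))) + 136*974) = 1/(18*(1*(-12 + (6*1 - 5*½)*(-4))) + 132464) = 1/(18*(1*(-12 + (6 - 5/2)*(-4))) + 132464) = 1/(18*(1*(-12 + (7/2)*(-4))) + 132464) = 1/(18*(1*(-12 - 14)) + 132464) = 1/(18*(1*(-26)) + 132464) = 1/(18*(-26) + 132464) = 1/(-468 + 132464) = 1/131996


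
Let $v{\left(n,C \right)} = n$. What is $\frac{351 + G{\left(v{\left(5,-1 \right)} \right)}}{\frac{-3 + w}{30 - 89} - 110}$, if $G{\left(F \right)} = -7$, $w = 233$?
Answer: $- \frac{2537}{840} \approx -3.0202$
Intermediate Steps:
$\frac{351 + G{\left(v{\left(5,-1 \right)} \right)}}{\frac{-3 + w}{30 - 89} - 110} = \frac{351 - 7}{\frac{-3 + 233}{30 - 89} - 110} = \frac{344}{\frac{230}{-59} - 110} = \frac{344}{230 \left(- \frac{1}{59}\right) - 110} = \frac{344}{- \frac{230}{59} - 110} = \frac{344}{- \frac{6720}{59}} = 344 \left(- \frac{59}{6720}\right) = - \frac{2537}{840}$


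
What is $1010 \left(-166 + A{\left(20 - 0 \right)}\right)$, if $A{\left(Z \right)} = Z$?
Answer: $-147460$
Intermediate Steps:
$1010 \left(-166 + A{\left(20 - 0 \right)}\right) = 1010 \left(-166 + \left(20 - 0\right)\right) = 1010 \left(-166 + \left(20 + 0\right)\right) = 1010 \left(-166 + 20\right) = 1010 \left(-146\right) = -147460$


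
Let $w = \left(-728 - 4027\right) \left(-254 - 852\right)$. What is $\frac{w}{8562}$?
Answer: $\frac{876505}{1427} \approx 614.23$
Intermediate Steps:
$w = 5259030$ ($w = \left(-4755\right) \left(-1106\right) = 5259030$)
$\frac{w}{8562} = \frac{5259030}{8562} = 5259030 \cdot \frac{1}{8562} = \frac{876505}{1427}$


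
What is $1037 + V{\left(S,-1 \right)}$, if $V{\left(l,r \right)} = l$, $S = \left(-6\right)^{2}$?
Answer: $1073$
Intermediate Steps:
$S = 36$
$1037 + V{\left(S,-1 \right)} = 1037 + 36 = 1073$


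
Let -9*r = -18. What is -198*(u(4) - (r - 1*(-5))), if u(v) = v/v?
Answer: 1188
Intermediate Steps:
r = 2 (r = -⅑*(-18) = 2)
u(v) = 1
-198*(u(4) - (r - 1*(-5))) = -198*(1 - (2 - 1*(-5))) = -198*(1 - (2 + 5)) = -198*(1 - 1*7) = -198*(1 - 7) = -198*(-6) = 1188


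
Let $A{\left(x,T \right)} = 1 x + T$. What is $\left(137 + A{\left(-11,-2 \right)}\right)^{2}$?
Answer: $15376$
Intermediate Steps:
$A{\left(x,T \right)} = T + x$ ($A{\left(x,T \right)} = x + T = T + x$)
$\left(137 + A{\left(-11,-2 \right)}\right)^{2} = \left(137 - 13\right)^{2} = 124^{2} = 15376$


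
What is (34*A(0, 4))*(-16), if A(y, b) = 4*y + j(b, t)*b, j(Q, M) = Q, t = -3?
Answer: -8704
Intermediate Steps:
A(y, b) = b² + 4*y (A(y, b) = 4*y + b*b = 4*y + b² = b² + 4*y)
(34*A(0, 4))*(-16) = (34*(4² + 4*0))*(-16) = (34*(16 + 0))*(-16) = (34*16)*(-16) = 544*(-16) = -8704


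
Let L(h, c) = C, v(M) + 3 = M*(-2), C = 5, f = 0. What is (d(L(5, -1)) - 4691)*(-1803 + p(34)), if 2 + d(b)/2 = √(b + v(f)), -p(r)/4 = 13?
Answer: 8709225 - 3710*√2 ≈ 8.7040e+6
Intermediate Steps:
p(r) = -52 (p(r) = -4*13 = -52)
v(M) = -3 - 2*M (v(M) = -3 + M*(-2) = -3 - 2*M)
L(h, c) = 5
d(b) = -4 + 2*√(-3 + b) (d(b) = -4 + 2*√(b + (-3 - 2*0)) = -4 + 2*√(b + (-3 + 0)) = -4 + 2*√(b - 3) = -4 + 2*√(-3 + b))
(d(L(5, -1)) - 4691)*(-1803 + p(34)) = ((-4 + 2*√(-3 + 5)) - 4691)*(-1803 - 52) = ((-4 + 2*√2) - 4691)*(-1855) = (-4695 + 2*√2)*(-1855) = 8709225 - 3710*√2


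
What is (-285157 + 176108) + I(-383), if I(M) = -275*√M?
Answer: -109049 - 275*I*√383 ≈ -1.0905e+5 - 5381.9*I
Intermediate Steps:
(-285157 + 176108) + I(-383) = (-285157 + 176108) - 275*I*√383 = -109049 - 275*I*√383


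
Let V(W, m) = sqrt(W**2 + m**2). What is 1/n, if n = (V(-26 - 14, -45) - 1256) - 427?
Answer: -1683/2828864 - 5*sqrt(145)/2828864 ≈ -0.00061622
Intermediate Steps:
n = -1683 + 5*sqrt(145) (n = (sqrt((-26 - 14)**2 + (-45)**2) - 1256) - 427 = (sqrt((-40)**2 + 2025) - 1256) - 427 = (sqrt(1600 + 2025) - 1256) - 427 = (sqrt(3625) - 1256) - 427 = (5*sqrt(145) - 1256) - 427 = (-1256 + 5*sqrt(145)) - 427 = -1683 + 5*sqrt(145) ≈ -1622.8)
1/n = 1/(-1683 + 5*sqrt(145))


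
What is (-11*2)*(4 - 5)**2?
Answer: -22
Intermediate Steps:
(-11*2)*(4 - 5)**2 = -22*(-1)**2 = -22*1 = -22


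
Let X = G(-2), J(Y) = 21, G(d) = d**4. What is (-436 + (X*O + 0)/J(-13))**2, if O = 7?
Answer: 1669264/9 ≈ 1.8547e+5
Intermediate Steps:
X = 16 (X = (-2)**4 = 16)
(-436 + (X*O + 0)/J(-13))**2 = (-436 + (16*7 + 0)/21)**2 = (-436 + (112 + 0)*(1/21))**2 = (-436 + 112*(1/21))**2 = (-436 + 16/3)**2 = (-1292/3)**2 = 1669264/9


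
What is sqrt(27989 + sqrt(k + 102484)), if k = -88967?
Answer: sqrt(27989 + sqrt(13517)) ≈ 167.65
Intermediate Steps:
sqrt(27989 + sqrt(k + 102484)) = sqrt(27989 + sqrt(-88967 + 102484)) = sqrt(27989 + sqrt(13517))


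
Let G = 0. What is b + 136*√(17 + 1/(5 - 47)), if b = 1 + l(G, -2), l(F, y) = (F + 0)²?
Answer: 1 + 68*√29946/21 ≈ 561.35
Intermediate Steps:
l(F, y) = F²
b = 1 (b = 1 + 0² = 1 + 0 = 1)
b + 136*√(17 + 1/(5 - 47)) = 1 + 136*√(17 + 1/(5 - 47)) = 1 + 136*√(17 + 1/(-42)) = 1 + 136*√(17 - 1/42) = 1 + 136*√(713/42) = 1 + 136*(√29946/42) = 1 + 68*√29946/21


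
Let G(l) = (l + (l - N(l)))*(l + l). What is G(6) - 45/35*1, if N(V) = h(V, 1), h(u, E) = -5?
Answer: 1419/7 ≈ 202.71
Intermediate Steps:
N(V) = -5
G(l) = 2*l*(5 + 2*l) (G(l) = (l + (l - 1*(-5)))*(l + l) = (l + (l + 5))*(2*l) = (l + (5 + l))*(2*l) = (5 + 2*l)*(2*l) = 2*l*(5 + 2*l))
G(6) - 45/35*1 = 2*6*(5 + 2*6) - 45/35*1 = 2*6*(5 + 12) - 45*1/35*1 = 2*6*17 - 9/7*1 = 204 - 9/7 = 1419/7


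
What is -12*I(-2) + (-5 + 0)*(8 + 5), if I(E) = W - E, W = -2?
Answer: -65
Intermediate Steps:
I(E) = -2 - E
-12*I(-2) + (-5 + 0)*(8 + 5) = -12*(-2 - 1*(-2)) + (-5 + 0)*(8 + 5) = -12*(-2 + 2) - 5*13 = -12*0 - 65 = 0 - 65 = -65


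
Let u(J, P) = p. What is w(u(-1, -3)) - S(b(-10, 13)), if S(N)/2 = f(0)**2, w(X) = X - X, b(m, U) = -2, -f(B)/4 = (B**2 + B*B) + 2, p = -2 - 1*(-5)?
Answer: -128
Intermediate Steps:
p = 3 (p = -2 + 5 = 3)
u(J, P) = 3
f(B) = -8 - 8*B**2 (f(B) = -4*((B**2 + B*B) + 2) = -4*((B**2 + B**2) + 2) = -4*(2*B**2 + 2) = -4*(2 + 2*B**2) = -8 - 8*B**2)
w(X) = 0
S(N) = 128 (S(N) = 2*(-8 - 8*0**2)**2 = 2*(-8 - 8*0)**2 = 2*(-8 + 0)**2 = 2*(-8)**2 = 2*64 = 128)
w(u(-1, -3)) - S(b(-10, 13)) = 0 - 1*128 = 0 - 128 = -128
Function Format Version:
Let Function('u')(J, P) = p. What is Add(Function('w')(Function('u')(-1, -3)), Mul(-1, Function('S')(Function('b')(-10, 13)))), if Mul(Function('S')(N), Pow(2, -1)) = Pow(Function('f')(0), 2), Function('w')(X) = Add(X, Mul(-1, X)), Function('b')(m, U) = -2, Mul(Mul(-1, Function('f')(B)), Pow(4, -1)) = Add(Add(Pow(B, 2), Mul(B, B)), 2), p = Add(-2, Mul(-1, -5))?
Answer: -128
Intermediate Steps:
p = 3 (p = Add(-2, 5) = 3)
Function('u')(J, P) = 3
Function('f')(B) = Add(-8, Mul(-8, Pow(B, 2))) (Function('f')(B) = Mul(-4, Add(Add(Pow(B, 2), Mul(B, B)), 2)) = Mul(-4, Add(Add(Pow(B, 2), Pow(B, 2)), 2)) = Mul(-4, Add(Mul(2, Pow(B, 2)), 2)) = Mul(-4, Add(2, Mul(2, Pow(B, 2)))) = Add(-8, Mul(-8, Pow(B, 2))))
Function('w')(X) = 0
Function('S')(N) = 128 (Function('S')(N) = Mul(2, Pow(Add(-8, Mul(-8, Pow(0, 2))), 2)) = Mul(2, Pow(Add(-8, Mul(-8, 0)), 2)) = Mul(2, Pow(Add(-8, 0), 2)) = Mul(2, Pow(-8, 2)) = Mul(2, 64) = 128)
Add(Function('w')(Function('u')(-1, -3)), Mul(-1, Function('S')(Function('b')(-10, 13)))) = Add(0, Mul(-1, 128)) = Add(0, -128) = -128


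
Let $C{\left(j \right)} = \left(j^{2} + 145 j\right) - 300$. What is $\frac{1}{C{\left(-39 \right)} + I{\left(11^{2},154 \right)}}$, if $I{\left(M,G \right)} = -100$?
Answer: $- \frac{1}{4534} \approx -0.00022056$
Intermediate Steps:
$C{\left(j \right)} = -300 + j^{2} + 145 j$
$\frac{1}{C{\left(-39 \right)} + I{\left(11^{2},154 \right)}} = \frac{1}{\left(-300 + \left(-39\right)^{2} + 145 \left(-39\right)\right) - 100} = \frac{1}{\left(-300 + 1521 - 5655\right) - 100} = \frac{1}{-4434 - 100} = \frac{1}{-4534} = - \frac{1}{4534}$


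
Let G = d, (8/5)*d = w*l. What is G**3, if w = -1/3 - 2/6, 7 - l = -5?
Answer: -125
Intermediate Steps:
l = 12 (l = 7 - 1*(-5) = 7 + 5 = 12)
w = -2/3 (w = -1*1/3 - 2*1/6 = -1/3 - 1/3 = -2/3 ≈ -0.66667)
d = -5 (d = 5*(-2/3*12)/8 = (5/8)*(-8) = -5)
G = -5
G**3 = (-5)**3 = -125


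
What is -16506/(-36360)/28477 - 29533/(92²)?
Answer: -424708736333/121719810640 ≈ -3.4892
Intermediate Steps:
-16506/(-36360)/28477 - 29533/(92²) = -16506*(-1/36360)*(1/28477) - 29533/8464 = (917/2020)*(1/28477) - 29533*1/8464 = 917/57523540 - 29533/8464 = -424708736333/121719810640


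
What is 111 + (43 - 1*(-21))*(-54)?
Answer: -3345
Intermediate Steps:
111 + (43 - 1*(-21))*(-54) = 111 + (43 + 21)*(-54) = 111 + 64*(-54) = 111 - 3456 = -3345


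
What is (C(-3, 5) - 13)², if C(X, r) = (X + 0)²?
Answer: 16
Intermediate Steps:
C(X, r) = X²
(C(-3, 5) - 13)² = ((-3)² - 13)² = (9 - 13)² = (-4)² = 16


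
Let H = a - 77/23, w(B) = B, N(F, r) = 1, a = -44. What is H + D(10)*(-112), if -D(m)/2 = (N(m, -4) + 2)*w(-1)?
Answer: -16545/23 ≈ -719.35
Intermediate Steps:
D(m) = 6 (D(m) = -2*(1 + 2)*(-1) = -6*(-1) = -2*(-3) = 6)
H = -1089/23 (H = -44 - 77/23 = -1089/23 ≈ -47.348)
H + D(10)*(-112) = -1089/23 + 6*(-112) = -1089/23 - 672 = -16545/23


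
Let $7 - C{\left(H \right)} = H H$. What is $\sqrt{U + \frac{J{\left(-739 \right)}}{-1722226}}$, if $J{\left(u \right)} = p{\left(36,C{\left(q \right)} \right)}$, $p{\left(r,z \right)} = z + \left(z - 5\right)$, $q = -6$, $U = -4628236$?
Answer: $\frac{247 i \sqrt{225010027291522}}{1722226} \approx 2151.3 i$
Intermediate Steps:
$C{\left(H \right)} = 7 - H^{2}$ ($C{\left(H \right)} = 7 - H H = 7 - H^{2}$)
$p{\left(r,z \right)} = -5 + 2 z$ ($p{\left(r,z \right)} = z + \left(z - 5\right) = z + \left(-5 + z\right) = -5 + 2 z$)
$J{\left(u \right)} = -63$ ($J{\left(u \right)} = -5 + 2 \left(7 - \left(-6\right)^{2}\right) = -5 + 2 \left(7 - 36\right) = -5 + 2 \left(-29\right) = -5 - 58 = -63$)
$\sqrt{U + \frac{J{\left(-739 \right)}}{-1722226}} = \sqrt{-4628236 - \frac{63}{-1722226}} = \sqrt{-4628236 - - \frac{63}{1722226}} = \sqrt{-4628236 + \frac{63}{1722226}} = \sqrt{- \frac{7970868373273}{1722226}} = \frac{247 i \sqrt{225010027291522}}{1722226}$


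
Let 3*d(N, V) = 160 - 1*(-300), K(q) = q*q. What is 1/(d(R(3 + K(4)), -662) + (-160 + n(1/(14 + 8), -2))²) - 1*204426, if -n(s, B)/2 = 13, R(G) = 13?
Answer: -21311001645/104248 ≈ -2.0443e+5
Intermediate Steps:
K(q) = q²
n(s, B) = -26 (n(s, B) = -2*13 = -26)
d(N, V) = 460/3 (d(N, V) = (160 - 1*(-300))/3 = (160 + 300)/3 = (⅓)*460 = 460/3)
1/(d(R(3 + K(4)), -662) + (-160 + n(1/(14 + 8), -2))²) - 1*204426 = 1/(460/3 + (-160 - 26)²) - 1*204426 = 1/(460/3 + (-186)²) - 204426 = 1/(460/3 + 34596) - 204426 = 1/(104248/3) - 204426 = 3/104248 - 204426 = -21311001645/104248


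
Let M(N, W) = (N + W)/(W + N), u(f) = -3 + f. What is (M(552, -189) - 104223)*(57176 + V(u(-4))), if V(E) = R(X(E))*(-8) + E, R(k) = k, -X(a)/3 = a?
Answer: -5940758222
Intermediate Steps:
X(a) = -3*a
M(N, W) = 1 (M(N, W) = (N + W)/(N + W) = 1)
V(E) = 25*E (V(E) = -3*E*(-8) + E = 24*E + E = 25*E)
(M(552, -189) - 104223)*(57176 + V(u(-4))) = (1 - 104223)*(57176 + 25*(-3 - 4)) = -104222*(57176 + 25*(-7)) = -104222*(57176 - 175) = -104222*57001 = -5940758222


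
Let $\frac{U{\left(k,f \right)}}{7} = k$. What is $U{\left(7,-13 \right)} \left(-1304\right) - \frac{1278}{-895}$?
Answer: $- \frac{57185642}{895} \approx -63895.0$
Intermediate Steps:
$U{\left(k,f \right)} = 7 k$
$U{\left(7,-13 \right)} \left(-1304\right) - \frac{1278}{-895} = 7 \cdot 7 \left(-1304\right) - \frac{1278}{-895} = 49 \left(-1304\right) - - \frac{1278}{895} = -63896 + \frac{1278}{895} = - \frac{57185642}{895}$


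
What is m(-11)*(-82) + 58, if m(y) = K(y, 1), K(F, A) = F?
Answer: 960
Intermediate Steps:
m(y) = y
m(-11)*(-82) + 58 = -11*(-82) + 58 = 902 + 58 = 960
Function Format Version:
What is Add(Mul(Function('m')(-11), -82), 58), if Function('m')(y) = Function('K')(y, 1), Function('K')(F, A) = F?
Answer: 960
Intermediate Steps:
Function('m')(y) = y
Add(Mul(Function('m')(-11), -82), 58) = Add(Mul(-11, -82), 58) = Add(902, 58) = 960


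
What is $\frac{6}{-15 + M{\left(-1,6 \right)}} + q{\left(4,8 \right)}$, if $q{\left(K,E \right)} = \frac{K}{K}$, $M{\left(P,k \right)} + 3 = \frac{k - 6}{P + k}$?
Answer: $\frac{2}{3} \approx 0.66667$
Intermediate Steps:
$M{\left(P,k \right)} = -3 + \frac{-6 + k}{P + k}$ ($M{\left(P,k \right)} = -3 + \frac{k - 6}{P + k} = -3 + \frac{-6 + k}{P + k}$)
$q{\left(K,E \right)} = 1$
$\frac{6}{-15 + M{\left(-1,6 \right)}} + q{\left(4,8 \right)} = \frac{6}{-15 + \frac{-6 - -3 - 12}{-1 + 6}} + 1 = \frac{6}{-15 + \frac{-6 + 3 - 12}{5}} + 1 = \frac{6}{-15 + \frac{1}{5} \left(-15\right)} + 1 = \frac{6}{-15 - 3} + 1 = \frac{6}{-18} + 1 = 6 \left(- \frac{1}{18}\right) + 1 = - \frac{1}{3} + 1 = \frac{2}{3}$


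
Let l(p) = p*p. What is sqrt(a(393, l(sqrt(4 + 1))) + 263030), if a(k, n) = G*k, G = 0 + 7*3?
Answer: sqrt(271283) ≈ 520.85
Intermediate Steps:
G = 21 (G = 0 + 21 = 21)
l(p) = p**2
a(k, n) = 21*k
sqrt(a(393, l(sqrt(4 + 1))) + 263030) = sqrt(21*393 + 263030) = sqrt(8253 + 263030) = sqrt(271283)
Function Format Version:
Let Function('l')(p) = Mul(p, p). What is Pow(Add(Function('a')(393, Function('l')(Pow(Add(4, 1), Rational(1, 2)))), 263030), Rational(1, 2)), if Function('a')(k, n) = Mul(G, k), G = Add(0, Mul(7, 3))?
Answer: Pow(271283, Rational(1, 2)) ≈ 520.85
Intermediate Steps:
G = 21 (G = Add(0, 21) = 21)
Function('l')(p) = Pow(p, 2)
Function('a')(k, n) = Mul(21, k)
Pow(Add(Function('a')(393, Function('l')(Pow(Add(4, 1), Rational(1, 2)))), 263030), Rational(1, 2)) = Pow(Add(Mul(21, 393), 263030), Rational(1, 2)) = Pow(Add(8253, 263030), Rational(1, 2)) = Pow(271283, Rational(1, 2))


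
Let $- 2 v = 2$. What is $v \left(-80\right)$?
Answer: $80$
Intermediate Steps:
$v = -1$ ($v = \left(- \frac{1}{2}\right) 2 = -1$)
$v \left(-80\right) = \left(-1\right) \left(-80\right) = 80$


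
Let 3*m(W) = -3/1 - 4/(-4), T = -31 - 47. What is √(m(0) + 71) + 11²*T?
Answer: -9438 + √633/3 ≈ -9429.6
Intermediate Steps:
T = -78
m(W) = -⅔ (m(W) = (-3/1 - 4/(-4))/3 = (-3*1 - 4*(-¼))/3 = (-3 + 1)/3 = (⅓)*(-2) = -⅔)
√(m(0) + 71) + 11²*T = √(-⅔ + 71) + 11²*(-78) = √(211/3) + 121*(-78) = √633/3 - 9438 = -9438 + √633/3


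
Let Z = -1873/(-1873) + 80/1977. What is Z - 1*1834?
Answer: -3623761/1977 ≈ -1833.0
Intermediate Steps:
Z = 2057/1977 (Z = -1873*(-1/1873) + 80*(1/1977) = 1 + 80/1977 = 2057/1977 ≈ 1.0405)
Z - 1*1834 = 2057/1977 - 1*1834 = 2057/1977 - 1834 = -3623761/1977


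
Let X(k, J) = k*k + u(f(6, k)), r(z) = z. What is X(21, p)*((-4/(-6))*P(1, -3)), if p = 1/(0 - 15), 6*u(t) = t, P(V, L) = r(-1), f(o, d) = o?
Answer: -884/3 ≈ -294.67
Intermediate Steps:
P(V, L) = -1
u(t) = t/6
p = -1/15 (p = 1/(-15) = -1/15 ≈ -0.066667)
X(k, J) = 1 + k**2 (X(k, J) = k*k + (1/6)*6 = k**2 + 1 = 1 + k**2)
X(21, p)*((-4/(-6))*P(1, -3)) = (1 + 21**2)*(-4/(-6)*(-1)) = (1 + 441)*(-4*(-1/6)*(-1)) = 442*((2/3)*(-1)) = 442*(-2/3) = -884/3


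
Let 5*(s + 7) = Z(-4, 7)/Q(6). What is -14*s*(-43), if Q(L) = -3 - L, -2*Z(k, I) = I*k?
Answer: -198058/45 ≈ -4401.3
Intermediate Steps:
Z(k, I) = -I*k/2
s = -329/45 (s = -7 + ((-½*7*(-4))/(-3 - 1*6))/5 = -7 + (14/(-3 - 6))/5 = -7 + (14/(-9))/5 = -7 + (14*(-⅑))/5 = -7 + (⅕)*(-14/9) = -7 - 14/45 = -329/45 ≈ -7.3111)
-14*s*(-43) = -14*(-329/45)*(-43) = (4606/45)*(-43) = -198058/45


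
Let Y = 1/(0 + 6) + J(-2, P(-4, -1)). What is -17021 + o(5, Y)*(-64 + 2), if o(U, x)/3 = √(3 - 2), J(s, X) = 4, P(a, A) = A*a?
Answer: -17207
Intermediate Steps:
Y = 25/6 (Y = 1/(0 + 6) + 4 = 1/6 + 4 = ⅙ + 4 = 25/6 ≈ 4.1667)
o(U, x) = 3 (o(U, x) = 3*√(3 - 2) = 3*√1 = 3*1 = 3)
-17021 + o(5, Y)*(-64 + 2) = -17021 + 3*(-64 + 2) = -17021 + 3*(-62) = -17021 - 186 = -17207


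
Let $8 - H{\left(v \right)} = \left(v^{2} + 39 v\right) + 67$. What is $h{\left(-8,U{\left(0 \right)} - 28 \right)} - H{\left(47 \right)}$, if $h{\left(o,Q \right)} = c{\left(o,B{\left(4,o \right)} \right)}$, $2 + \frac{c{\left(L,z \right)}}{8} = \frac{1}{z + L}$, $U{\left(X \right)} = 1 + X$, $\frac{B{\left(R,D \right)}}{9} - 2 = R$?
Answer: $\frac{93959}{23} \approx 4085.2$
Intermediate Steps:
$B{\left(R,D \right)} = 18 + 9 R$
$H{\left(v \right)} = -59 - v^{2} - 39 v$ ($H{\left(v \right)} = 8 - \left(\left(v^{2} + 39 v\right) + 67\right) = 8 - \left(67 + v^{2} + 39 v\right) = -59 - v^{2} - 39 v$)
$c{\left(L,z \right)} = -16 + \frac{8}{L + z}$ ($c{\left(L,z \right)} = -16 + \frac{8}{z + L} = -16 + \frac{8}{L + z}$)
$h{\left(o,Q \right)} = \frac{8 \left(-107 - 2 o\right)}{54 + o}$ ($h{\left(o,Q \right)} = \frac{8 \left(1 - 2 o - 2 \left(18 + 9 \cdot 4\right)\right)}{o + \left(18 + 9 \cdot 4\right)} = \frac{8 \left(1 - 2 o - 2 \left(18 + 36\right)\right)}{o + \left(18 + 36\right)} = \frac{8 \left(1 - 2 o - 108\right)}{o + 54} = \frac{8 \left(1 - 2 o - 108\right)}{54 + o} = \frac{8 \left(-107 - 2 o\right)}{54 + o}$)
$h{\left(-8,U{\left(0 \right)} - 28 \right)} - H{\left(47 \right)} = \frac{8 \left(-107 - -16\right)}{54 - 8} - \left(-59 - 47^{2} - 1833\right) = \frac{8 \left(-107 + 16\right)}{46} - \left(-59 - 2209 - 1833\right) = 8 \cdot \frac{1}{46} \left(-91\right) - \left(-59 - 2209 - 1833\right) = - \frac{364}{23} - -4101 = - \frac{364}{23} + 4101 = \frac{93959}{23}$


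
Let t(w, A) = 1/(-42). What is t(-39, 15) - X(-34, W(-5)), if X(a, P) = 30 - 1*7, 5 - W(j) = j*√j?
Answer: -967/42 ≈ -23.024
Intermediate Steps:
W(j) = 5 - j^(3/2) (W(j) = 5 - j*√j = 5 - j^(3/2))
t(w, A) = -1/42
X(a, P) = 23 (X(a, P) = 30 - 7 = 23)
t(-39, 15) - X(-34, W(-5)) = -1/42 - 1*23 = -1/42 - 23 = -967/42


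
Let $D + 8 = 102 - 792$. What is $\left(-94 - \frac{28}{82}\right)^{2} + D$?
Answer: $\frac{13788086}{1681} \approx 8202.3$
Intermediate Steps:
$D = -698$ ($D = -8 + \left(102 - 792\right) = -8 - 690 = -698$)
$\left(-94 - \frac{28}{82}\right)^{2} + D = \left(-94 - \frac{28}{82}\right)^{2} - 698 = \left(-94 - \frac{14}{41}\right)^{2} - 698 = \left(- \frac{3868}{41}\right)^{2} - 698 = \frac{14961424}{1681} - 698 = \frac{13788086}{1681}$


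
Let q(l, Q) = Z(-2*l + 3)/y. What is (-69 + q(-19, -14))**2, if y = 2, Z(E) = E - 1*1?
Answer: 2401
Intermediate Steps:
Z(E) = -1 + E (Z(E) = E - 1 = -1 + E)
q(l, Q) = 1 - l (q(l, Q) = (-1 + (-2*l + 3))/2 = (-1 + (3 - 2*l))*(1/2) = (2 - 2*l)*(1/2) = 1 - l)
(-69 + q(-19, -14))**2 = (-69 + (1 - 1*(-19)))**2 = (-69 + (1 + 19))**2 = (-69 + 20)**2 = (-49)**2 = 2401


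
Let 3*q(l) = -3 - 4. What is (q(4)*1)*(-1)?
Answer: 7/3 ≈ 2.3333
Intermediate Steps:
q(l) = -7/3 (q(l) = (-3 - 4)/3 = (⅓)*(-7) = -7/3)
(q(4)*1)*(-1) = -7/3*1*(-1) = -7/3*(-1) = 7/3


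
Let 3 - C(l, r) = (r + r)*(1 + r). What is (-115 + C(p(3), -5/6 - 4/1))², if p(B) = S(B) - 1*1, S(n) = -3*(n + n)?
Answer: 7198489/324 ≈ 22218.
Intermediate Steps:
S(n) = -6*n
p(B) = -1 - 6*B (p(B) = -6*B - 1*1 = -6*B - 1 = -1 - 6*B)
C(l, r) = 3 - 2*r*(1 + r) (C(l, r) = 3 - (r + r)*(1 + r) = 3 - 2*r*(1 + r))
(-115 + C(p(3), -5/6 - 4/1))² = (-115 + (3 - 2*(-5/6 - 4/1) - 2*(-5/6 - 4/1)²))² = (-115 + (3 - 2*(-5*⅙ - 4*1) - 2*(-5*⅙ - 4*1)²))² = (-115 + (3 - 2*(-⅚ - 4) - 2*(-⅚ - 4)²))² = (-115 + (3 - 2*(-29/6) - 2*(-29/6)²))² = (-115 + (3 + 29/3 - 2*841/36))² = (-115 + (3 + 29/3 - 841/18))² = (-115 - 613/18)² = (-2683/18)² = 7198489/324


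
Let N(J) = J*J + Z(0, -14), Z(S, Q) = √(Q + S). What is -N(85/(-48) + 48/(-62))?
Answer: -14341369/2214144 - I*√14 ≈ -6.4772 - 3.7417*I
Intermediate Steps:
N(J) = J² + I*√14 (N(J) = J*J + √(-14 + 0) = J² + √(-14) = J² + I*√14)
-N(85/(-48) + 48/(-62)) = -((85/(-48) + 48/(-62))² + I*√14) = -((85*(-1/48) + 48*(-1/62))² + I*√14) = -((-85/48 - 24/31)² + I*√14) = -((-3787/1488)² + I*√14) = -(14341369/2214144 + I*√14) = -14341369/2214144 - I*√14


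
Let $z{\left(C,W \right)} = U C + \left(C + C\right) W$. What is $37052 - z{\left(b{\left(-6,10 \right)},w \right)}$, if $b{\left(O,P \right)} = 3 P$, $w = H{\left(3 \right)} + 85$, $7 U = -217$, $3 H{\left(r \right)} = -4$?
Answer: $32962$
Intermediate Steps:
$H{\left(r \right)} = - \frac{4}{3}$ ($H{\left(r \right)} = \frac{1}{3} \left(-4\right) = - \frac{4}{3}$)
$U = -31$ ($U = \frac{1}{7} \left(-217\right) = -31$)
$w = \frac{251}{3}$ ($w = - \frac{4}{3} + 85 = \frac{251}{3} \approx 83.667$)
$z{\left(C,W \right)} = - 31 C + 2 C W$ ($z{\left(C,W \right)} = - 31 C + \left(C + C\right) W = - 31 C + 2 C W$)
$37052 - z{\left(b{\left(-6,10 \right)},w \right)} = 37052 - 3 \cdot 10 \left(-31 + 2 \cdot \frac{251}{3}\right) = 37052 - 30 \left(-31 + \frac{502}{3}\right) = 37052 - 30 \cdot \frac{409}{3} = 37052 - 4090 = 32962$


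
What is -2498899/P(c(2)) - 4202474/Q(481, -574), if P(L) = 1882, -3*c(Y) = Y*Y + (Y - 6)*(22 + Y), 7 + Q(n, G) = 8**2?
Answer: -8051493311/107274 ≈ -75055.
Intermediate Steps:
Q(n, G) = 57 (Q(n, G) = -7 + 8**2 = -7 + 64 = 57)
c(Y) = -Y**2/3 - (-6 + Y)*(22 + Y)/3 (c(Y) = -(Y*Y + (Y - 6)*(22 + Y))/3 = -(Y**2 + (-6 + Y)*(22 + Y))/3 = -Y**2/3 - (-6 + Y)*(22 + Y)/3)
-2498899/P(c(2)) - 4202474/Q(481, -574) = -2498899/1882 - 4202474/57 = -8051493311/107274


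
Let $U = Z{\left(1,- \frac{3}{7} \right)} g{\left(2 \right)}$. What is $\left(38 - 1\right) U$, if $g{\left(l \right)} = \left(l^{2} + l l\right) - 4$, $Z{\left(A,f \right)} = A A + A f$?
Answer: $\frac{592}{7} \approx 84.571$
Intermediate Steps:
$Z{\left(A,f \right)} = A^{2} + A f$
$g{\left(l \right)} = -4 + 2 l^{2}$ ($g{\left(l \right)} = \left(l^{2} + l^{2}\right) - 4 = 2 l^{2} - 4 = -4 + 2 l^{2}$)
$U = \frac{16}{7}$ ($U = 1 \left(1 - \frac{3}{7}\right) \left(-4 + 2 \cdot 2^{2}\right) = 1 \left(1 - \frac{3}{7}\right) \left(-4 + 2 \cdot 4\right) = 1 \left(1 - \frac{3}{7}\right) \left(-4 + 8\right) = 1 \cdot \frac{4}{7} \cdot 4 = \frac{4}{7} \cdot 4 = \frac{16}{7} \approx 2.2857$)
$\left(38 - 1\right) U = \left(38 - 1\right) \frac{16}{7} = 37 \cdot \frac{16}{7} = \frac{592}{7}$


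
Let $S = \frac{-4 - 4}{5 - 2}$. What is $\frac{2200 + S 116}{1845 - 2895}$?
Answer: $- \frac{2836}{1575} \approx -1.8006$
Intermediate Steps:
$S = - \frac{8}{3} \approx -2.6667$
$\frac{2200 + S 116}{1845 - 2895} = \frac{2200 - \frac{928}{3}}{1845 - 2895} = \frac{2200 - \frac{928}{3}}{-1050} = \frac{5672}{3} \left(- \frac{1}{1050}\right) = - \frac{2836}{1575}$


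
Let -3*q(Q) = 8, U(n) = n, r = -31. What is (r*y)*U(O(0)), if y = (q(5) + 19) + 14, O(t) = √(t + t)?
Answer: 0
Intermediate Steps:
O(t) = √2*√t (O(t) = √(2*t) = √2*√t)
q(Q) = -8/3 (q(Q) = -⅓*8 = -8/3)
y = 91/3 (y = (-8/3 + 19) + 14 = 49/3 + 14 = 91/3 ≈ 30.333)
(r*y)*U(O(0)) = (-31*91/3)*(√2*√0) = -2821*√2*0/3 = -2821/3*0 = 0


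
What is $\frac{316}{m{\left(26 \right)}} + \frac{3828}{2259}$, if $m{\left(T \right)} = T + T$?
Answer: $\frac{76075}{9789} \approx 7.7715$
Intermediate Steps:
$m{\left(T \right)} = 2 T$
$\frac{316}{m{\left(26 \right)}} + \frac{3828}{2259} = \frac{316}{2 \cdot 26} + \frac{3828}{2259} = \frac{316}{52} + 3828 \cdot \frac{1}{2259} = 316 \cdot \frac{1}{52} + \frac{1276}{753} = \frac{79}{13} + \frac{1276}{753} = \frac{76075}{9789}$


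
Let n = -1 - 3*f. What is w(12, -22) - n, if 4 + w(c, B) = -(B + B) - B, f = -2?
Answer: 57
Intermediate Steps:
n = 5 (n = -1 - 3*(-2) = -1 + 6 = 5)
w(c, B) = -4 - 3*B (w(c, B) = -4 + (-(B + B) - B) = -4 + (-2*B - B) = -4 - 3*B)
w(12, -22) - n = (-4 - 3*(-22)) - 1*5 = (-4 + 66) - 5 = 62 - 5 = 57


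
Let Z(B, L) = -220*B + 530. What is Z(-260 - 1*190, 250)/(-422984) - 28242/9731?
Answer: -174519467/55622396 ≈ -3.1376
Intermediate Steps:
Z(B, L) = 530 - 220*B
Z(-260 - 1*190, 250)/(-422984) - 28242/9731 = (530 - 220*(-260 - 1*190))/(-422984) - 28242/9731 = (530 - 220*(-260 - 190))*(-1/422984) - 28242*1/9731 = (530 - 220*(-450))*(-1/422984) - 28242/9731 = (530 + 99000)*(-1/422984) - 28242/9731 = 99530*(-1/422984) - 28242/9731 = -1345/5716 - 28242/9731 = -174519467/55622396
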